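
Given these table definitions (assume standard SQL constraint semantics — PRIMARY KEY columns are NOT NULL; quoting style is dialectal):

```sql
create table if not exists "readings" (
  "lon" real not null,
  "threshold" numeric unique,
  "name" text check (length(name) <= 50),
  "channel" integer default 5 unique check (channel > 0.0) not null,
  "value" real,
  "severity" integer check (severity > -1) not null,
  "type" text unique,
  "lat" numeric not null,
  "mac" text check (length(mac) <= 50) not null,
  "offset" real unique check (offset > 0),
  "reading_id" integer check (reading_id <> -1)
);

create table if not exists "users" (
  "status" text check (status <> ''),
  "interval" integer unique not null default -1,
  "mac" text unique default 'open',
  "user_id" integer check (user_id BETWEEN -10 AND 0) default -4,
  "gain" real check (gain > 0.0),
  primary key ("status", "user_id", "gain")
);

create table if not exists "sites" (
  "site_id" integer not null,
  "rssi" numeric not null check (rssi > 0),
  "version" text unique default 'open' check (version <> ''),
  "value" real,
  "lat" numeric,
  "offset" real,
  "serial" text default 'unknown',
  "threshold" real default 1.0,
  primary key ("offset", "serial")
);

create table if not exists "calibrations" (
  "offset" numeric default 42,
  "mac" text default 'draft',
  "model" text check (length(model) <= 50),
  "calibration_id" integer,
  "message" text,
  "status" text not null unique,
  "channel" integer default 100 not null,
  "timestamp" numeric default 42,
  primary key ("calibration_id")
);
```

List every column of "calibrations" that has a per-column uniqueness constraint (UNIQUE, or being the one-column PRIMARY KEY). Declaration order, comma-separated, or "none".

calibration_id, status

- offset: no UNIQUE or single-column PK constraint.
- mac: no UNIQUE or single-column PK constraint.
- model: no UNIQUE or single-column PK constraint.
- calibration_id: single-column PRIMARY KEY → unique.
- message: no UNIQUE or single-column PK constraint.
- status: declared UNIQUE → unique.
- channel: no UNIQUE or single-column PK constraint.
- timestamp: no UNIQUE or single-column PK constraint.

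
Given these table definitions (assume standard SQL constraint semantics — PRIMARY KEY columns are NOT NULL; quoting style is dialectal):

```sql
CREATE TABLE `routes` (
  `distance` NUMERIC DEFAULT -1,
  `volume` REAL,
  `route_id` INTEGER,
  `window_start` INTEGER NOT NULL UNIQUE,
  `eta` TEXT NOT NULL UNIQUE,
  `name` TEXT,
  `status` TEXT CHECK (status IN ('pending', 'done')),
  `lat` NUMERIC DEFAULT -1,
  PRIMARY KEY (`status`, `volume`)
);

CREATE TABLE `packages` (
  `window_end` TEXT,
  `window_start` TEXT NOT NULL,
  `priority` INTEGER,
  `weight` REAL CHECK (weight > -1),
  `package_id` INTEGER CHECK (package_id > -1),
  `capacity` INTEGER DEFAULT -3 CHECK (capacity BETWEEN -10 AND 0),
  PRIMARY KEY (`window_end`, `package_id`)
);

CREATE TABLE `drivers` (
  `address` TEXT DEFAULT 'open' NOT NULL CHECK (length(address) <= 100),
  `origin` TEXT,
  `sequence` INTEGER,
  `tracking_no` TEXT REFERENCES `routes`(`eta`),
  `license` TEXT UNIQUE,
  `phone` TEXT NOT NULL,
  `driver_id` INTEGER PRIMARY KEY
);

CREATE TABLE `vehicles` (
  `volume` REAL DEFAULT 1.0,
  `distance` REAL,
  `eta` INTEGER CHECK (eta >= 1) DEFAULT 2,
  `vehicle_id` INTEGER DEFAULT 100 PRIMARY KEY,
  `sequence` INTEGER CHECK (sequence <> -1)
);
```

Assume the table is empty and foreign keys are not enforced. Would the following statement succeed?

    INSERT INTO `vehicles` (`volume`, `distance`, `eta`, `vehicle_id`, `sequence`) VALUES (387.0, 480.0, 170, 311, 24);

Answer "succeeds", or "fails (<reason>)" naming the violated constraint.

succeeds

NOT NULL columns: vehicle_id is supplied.
CHECK constraints: 170 satisfies (eta >= 1); 24 satisfies (sequence <> -1).
No constraint is violated.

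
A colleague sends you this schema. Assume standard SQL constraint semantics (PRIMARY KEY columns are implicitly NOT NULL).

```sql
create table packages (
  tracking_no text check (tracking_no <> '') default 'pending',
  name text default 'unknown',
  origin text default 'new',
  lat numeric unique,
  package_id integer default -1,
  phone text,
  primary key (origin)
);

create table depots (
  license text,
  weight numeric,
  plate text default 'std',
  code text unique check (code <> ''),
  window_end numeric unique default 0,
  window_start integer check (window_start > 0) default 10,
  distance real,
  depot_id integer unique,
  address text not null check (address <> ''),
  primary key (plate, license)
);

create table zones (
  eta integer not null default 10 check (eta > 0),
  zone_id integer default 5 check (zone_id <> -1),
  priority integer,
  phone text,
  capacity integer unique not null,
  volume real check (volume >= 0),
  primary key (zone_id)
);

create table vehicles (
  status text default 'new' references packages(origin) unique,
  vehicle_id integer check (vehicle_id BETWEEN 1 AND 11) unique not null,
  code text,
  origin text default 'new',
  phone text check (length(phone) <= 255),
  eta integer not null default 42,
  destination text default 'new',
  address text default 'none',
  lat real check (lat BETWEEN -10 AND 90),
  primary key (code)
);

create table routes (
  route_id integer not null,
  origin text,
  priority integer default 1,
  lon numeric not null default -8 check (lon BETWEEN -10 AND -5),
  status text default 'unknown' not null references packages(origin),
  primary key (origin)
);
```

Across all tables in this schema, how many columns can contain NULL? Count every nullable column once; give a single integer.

packages: 5 nullable (tracking_no, name, lat, package_id, phone — PK (origin) and explicit NOT NULL columns excluded).
depots: 6 nullable (weight, code, window_end, window_start, distance, depot_id — PK (plate, license) and explicit NOT NULL columns excluded).
zones: 3 nullable (priority, phone, volume — PK (zone_id) and explicit NOT NULL columns excluded).
vehicles: 6 nullable (status, origin, phone, destination, address, lat — PK (code) and explicit NOT NULL columns excluded).
routes: 1 nullable (priority — PK (origin) and explicit NOT NULL columns excluded).
Total: 5 + 6 + 3 + 6 + 1 = 21.

21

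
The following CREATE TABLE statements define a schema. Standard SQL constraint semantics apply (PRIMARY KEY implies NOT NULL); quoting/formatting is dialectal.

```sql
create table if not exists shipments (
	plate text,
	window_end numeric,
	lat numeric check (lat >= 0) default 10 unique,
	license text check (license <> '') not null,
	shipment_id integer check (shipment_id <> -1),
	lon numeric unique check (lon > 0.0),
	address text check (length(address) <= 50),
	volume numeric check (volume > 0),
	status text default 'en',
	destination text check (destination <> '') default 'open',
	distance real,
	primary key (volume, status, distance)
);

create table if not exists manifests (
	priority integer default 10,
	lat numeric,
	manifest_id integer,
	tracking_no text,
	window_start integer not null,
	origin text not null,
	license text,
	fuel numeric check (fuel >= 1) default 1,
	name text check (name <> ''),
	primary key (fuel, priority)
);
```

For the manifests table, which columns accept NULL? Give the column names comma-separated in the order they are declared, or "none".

lat, manifest_id, tracking_no, license, name

- priority: part of the PRIMARY KEY, which implies NOT NULL → not nullable.
- lat: no NOT NULL constraint applies → nullable.
- manifest_id: no NOT NULL constraint applies → nullable.
- tracking_no: no NOT NULL constraint applies → nullable.
- window_start: declared NOT NULL → not nullable.
- origin: declared NOT NULL → not nullable.
- license: no NOT NULL constraint applies → nullable.
- fuel: part of the PRIMARY KEY, which implies NOT NULL → not nullable.
- name: CHECK does not forbid NULL (a CHECK constraint passes when its expression is NULL) → nullable.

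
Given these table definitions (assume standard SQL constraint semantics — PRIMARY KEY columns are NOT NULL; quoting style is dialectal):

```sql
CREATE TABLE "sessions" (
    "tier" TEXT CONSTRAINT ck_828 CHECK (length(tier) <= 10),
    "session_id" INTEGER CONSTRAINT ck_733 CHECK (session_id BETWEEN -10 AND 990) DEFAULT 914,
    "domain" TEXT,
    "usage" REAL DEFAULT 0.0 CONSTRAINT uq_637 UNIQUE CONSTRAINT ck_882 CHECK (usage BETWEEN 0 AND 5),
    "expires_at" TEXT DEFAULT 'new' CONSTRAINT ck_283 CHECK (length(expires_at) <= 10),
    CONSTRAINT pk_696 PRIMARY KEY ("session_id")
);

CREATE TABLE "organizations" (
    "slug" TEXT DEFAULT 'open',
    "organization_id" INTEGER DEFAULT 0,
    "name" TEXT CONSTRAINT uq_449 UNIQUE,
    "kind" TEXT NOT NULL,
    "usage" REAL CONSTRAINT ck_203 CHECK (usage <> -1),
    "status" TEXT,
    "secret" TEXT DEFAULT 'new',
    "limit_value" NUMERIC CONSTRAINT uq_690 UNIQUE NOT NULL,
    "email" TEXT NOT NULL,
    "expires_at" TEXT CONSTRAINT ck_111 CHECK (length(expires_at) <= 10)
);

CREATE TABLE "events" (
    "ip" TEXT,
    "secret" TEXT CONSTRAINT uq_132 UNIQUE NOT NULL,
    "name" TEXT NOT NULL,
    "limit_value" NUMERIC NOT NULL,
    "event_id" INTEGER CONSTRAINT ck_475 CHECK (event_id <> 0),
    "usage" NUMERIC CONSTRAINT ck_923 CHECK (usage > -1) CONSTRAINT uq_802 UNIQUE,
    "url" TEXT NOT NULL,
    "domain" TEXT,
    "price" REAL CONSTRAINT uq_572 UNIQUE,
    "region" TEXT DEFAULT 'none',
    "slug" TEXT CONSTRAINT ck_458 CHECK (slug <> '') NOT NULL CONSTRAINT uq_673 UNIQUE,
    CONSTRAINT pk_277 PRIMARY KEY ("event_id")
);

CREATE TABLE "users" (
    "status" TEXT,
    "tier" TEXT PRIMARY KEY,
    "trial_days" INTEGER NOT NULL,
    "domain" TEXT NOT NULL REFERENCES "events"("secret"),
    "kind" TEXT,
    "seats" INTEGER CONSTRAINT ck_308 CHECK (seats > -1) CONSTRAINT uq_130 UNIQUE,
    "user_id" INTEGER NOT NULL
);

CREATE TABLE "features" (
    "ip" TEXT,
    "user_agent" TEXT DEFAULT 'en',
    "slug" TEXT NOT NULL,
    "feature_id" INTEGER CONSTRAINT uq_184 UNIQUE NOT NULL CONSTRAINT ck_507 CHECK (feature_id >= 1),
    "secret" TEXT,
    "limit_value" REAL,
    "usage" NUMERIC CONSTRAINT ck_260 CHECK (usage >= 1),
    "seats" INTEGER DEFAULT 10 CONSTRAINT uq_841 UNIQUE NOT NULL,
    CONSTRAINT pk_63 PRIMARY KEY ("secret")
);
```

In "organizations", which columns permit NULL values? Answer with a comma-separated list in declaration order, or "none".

- slug: DEFAULT only fills an omitted column; an explicit NULL is still allowed → nullable.
- organization_id: DEFAULT only fills an omitted column; an explicit NULL is still allowed → nullable.
- name: UNIQUE does not imply NOT NULL → nullable.
- kind: declared NOT NULL → not nullable.
- usage: CHECK does not forbid NULL (a CHECK constraint passes when its expression is NULL) → nullable.
- status: no NOT NULL constraint applies → nullable.
- secret: DEFAULT only fills an omitted column; an explicit NULL is still allowed → nullable.
- limit_value: declared NOT NULL → not nullable.
- email: declared NOT NULL → not nullable.
- expires_at: CHECK does not forbid NULL (a CHECK constraint passes when its expression is NULL) → nullable.

slug, organization_id, name, usage, status, secret, expires_at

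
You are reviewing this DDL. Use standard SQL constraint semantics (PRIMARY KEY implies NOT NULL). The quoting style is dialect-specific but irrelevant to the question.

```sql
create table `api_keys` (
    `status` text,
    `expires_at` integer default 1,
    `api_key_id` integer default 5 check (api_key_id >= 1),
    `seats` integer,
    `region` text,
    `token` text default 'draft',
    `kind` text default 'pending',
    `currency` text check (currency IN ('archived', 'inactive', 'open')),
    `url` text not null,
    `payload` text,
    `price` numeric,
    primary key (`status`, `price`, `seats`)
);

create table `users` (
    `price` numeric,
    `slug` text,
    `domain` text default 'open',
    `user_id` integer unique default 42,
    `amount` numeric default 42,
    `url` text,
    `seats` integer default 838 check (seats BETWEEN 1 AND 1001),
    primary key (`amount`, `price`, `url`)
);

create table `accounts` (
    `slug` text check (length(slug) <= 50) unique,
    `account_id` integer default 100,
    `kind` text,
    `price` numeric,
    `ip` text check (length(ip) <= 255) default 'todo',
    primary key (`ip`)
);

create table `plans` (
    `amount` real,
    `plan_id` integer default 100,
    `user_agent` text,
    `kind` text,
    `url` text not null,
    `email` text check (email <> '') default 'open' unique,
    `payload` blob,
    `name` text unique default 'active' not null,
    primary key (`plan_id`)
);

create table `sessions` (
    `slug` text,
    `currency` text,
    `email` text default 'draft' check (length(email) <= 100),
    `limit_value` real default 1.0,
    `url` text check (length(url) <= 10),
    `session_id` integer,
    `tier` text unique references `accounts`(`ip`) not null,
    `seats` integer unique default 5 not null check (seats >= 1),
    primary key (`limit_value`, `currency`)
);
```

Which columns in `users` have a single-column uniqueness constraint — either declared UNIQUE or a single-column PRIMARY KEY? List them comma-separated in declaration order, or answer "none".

user_id

- price: part of a composite PRIMARY KEY — only the tuple is unique, not this column on its own.
- slug: no UNIQUE or single-column PK constraint.
- domain: no UNIQUE or single-column PK constraint.
- user_id: declared UNIQUE → unique.
- amount: part of a composite PRIMARY KEY — only the tuple is unique, not this column on its own.
- url: part of a composite PRIMARY KEY — only the tuple is unique, not this column on its own.
- seats: no UNIQUE or single-column PK constraint.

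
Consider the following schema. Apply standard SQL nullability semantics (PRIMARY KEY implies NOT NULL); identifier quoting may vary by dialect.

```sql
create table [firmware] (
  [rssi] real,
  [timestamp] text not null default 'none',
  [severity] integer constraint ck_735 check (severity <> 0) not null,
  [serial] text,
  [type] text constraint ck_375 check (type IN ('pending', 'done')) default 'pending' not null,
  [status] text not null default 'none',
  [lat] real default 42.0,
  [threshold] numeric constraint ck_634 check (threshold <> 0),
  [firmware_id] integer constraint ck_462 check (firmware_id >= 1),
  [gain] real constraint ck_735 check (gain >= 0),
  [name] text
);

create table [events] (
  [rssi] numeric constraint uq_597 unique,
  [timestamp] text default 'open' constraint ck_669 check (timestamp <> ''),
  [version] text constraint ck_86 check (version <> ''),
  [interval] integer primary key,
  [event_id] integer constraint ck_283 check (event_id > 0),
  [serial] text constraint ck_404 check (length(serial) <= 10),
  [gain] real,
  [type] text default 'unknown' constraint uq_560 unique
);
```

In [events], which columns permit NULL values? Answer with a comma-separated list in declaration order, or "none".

rssi, timestamp, version, event_id, serial, gain, type

- rssi: UNIQUE does not imply NOT NULL → nullable.
- timestamp: CHECK does not forbid NULL (a CHECK constraint passes when its expression is NULL) → nullable.
- version: CHECK does not forbid NULL (a CHECK constraint passes when its expression is NULL) → nullable.
- interval: part of the PRIMARY KEY, which implies NOT NULL → not nullable.
- event_id: CHECK does not forbid NULL (a CHECK constraint passes when its expression is NULL) → nullable.
- serial: CHECK does not forbid NULL (a CHECK constraint passes when its expression is NULL) → nullable.
- gain: no NOT NULL constraint applies → nullable.
- type: UNIQUE does not imply NOT NULL → nullable.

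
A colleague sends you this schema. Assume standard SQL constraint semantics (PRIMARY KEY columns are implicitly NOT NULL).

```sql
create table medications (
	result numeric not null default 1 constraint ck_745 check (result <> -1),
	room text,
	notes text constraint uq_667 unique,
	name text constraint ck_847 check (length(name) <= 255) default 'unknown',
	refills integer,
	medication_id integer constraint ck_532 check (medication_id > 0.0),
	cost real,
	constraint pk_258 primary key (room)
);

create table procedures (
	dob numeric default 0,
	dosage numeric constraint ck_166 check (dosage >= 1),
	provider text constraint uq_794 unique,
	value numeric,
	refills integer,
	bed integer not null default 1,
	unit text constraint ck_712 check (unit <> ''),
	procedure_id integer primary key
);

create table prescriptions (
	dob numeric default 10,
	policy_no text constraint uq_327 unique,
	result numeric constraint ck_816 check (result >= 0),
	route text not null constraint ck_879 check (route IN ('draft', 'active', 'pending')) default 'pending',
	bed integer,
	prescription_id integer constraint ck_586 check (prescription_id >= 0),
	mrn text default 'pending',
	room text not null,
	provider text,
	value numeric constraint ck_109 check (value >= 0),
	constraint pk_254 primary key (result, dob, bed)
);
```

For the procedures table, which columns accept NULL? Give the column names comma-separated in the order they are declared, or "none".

dob, dosage, provider, value, refills, unit

- dob: DEFAULT only fills an omitted column; an explicit NULL is still allowed → nullable.
- dosage: CHECK does not forbid NULL (a CHECK constraint passes when its expression is NULL) → nullable.
- provider: UNIQUE does not imply NOT NULL → nullable.
- value: no NOT NULL constraint applies → nullable.
- refills: no NOT NULL constraint applies → nullable.
- bed: declared NOT NULL → not nullable.
- unit: CHECK does not forbid NULL (a CHECK constraint passes when its expression is NULL) → nullable.
- procedure_id: part of the PRIMARY KEY, which implies NOT NULL → not nullable.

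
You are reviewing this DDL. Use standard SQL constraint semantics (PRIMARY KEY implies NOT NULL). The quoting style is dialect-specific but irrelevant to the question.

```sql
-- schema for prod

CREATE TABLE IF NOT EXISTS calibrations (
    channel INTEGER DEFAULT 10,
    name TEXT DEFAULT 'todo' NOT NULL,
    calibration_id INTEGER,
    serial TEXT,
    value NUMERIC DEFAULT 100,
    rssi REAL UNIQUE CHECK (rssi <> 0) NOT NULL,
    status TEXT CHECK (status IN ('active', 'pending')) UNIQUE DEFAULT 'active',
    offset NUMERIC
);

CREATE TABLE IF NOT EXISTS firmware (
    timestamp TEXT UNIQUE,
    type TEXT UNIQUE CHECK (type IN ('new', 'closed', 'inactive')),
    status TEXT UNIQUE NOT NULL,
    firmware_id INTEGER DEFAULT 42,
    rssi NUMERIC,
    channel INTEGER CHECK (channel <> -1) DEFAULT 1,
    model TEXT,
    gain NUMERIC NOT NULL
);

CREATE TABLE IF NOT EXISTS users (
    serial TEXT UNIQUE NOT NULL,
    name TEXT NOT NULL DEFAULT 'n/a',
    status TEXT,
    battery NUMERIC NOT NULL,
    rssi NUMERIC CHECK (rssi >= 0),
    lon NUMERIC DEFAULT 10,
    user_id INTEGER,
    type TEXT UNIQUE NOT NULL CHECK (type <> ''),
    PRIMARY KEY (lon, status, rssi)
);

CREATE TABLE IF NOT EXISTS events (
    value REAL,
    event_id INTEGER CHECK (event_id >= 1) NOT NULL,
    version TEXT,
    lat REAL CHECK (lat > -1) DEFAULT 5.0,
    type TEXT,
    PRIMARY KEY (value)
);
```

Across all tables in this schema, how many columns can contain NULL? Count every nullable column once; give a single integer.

calibrations: 6 nullable (channel, calibration_id, serial, value, status, offset — PK none and explicit NOT NULL columns excluded).
firmware: 6 nullable (timestamp, type, firmware_id, rssi, channel, model — PK none and explicit NOT NULL columns excluded).
users: 1 nullable (user_id — PK (lon, status, rssi) and explicit NOT NULL columns excluded).
events: 3 nullable (version, lat, type — PK (value) and explicit NOT NULL columns excluded).
Total: 6 + 6 + 1 + 3 = 16.

16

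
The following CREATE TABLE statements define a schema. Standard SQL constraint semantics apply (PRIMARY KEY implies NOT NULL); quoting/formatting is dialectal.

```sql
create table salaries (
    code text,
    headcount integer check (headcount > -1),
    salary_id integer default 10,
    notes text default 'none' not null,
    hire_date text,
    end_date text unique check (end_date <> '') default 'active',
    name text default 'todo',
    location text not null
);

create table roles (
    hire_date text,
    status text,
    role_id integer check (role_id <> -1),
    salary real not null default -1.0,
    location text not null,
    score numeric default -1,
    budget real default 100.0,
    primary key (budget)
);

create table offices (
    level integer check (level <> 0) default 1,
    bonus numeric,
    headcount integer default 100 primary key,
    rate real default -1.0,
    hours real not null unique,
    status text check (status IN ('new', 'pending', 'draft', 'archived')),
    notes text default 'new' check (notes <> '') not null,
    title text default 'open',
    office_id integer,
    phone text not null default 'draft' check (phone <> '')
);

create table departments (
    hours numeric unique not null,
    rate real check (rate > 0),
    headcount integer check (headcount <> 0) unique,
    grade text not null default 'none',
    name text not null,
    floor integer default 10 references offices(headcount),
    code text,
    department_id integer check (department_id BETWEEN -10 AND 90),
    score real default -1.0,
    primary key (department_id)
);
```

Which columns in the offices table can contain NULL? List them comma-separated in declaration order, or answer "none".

- level: CHECK does not forbid NULL (a CHECK constraint passes when its expression is NULL) → nullable.
- bonus: no NOT NULL constraint applies → nullable.
- headcount: part of the PRIMARY KEY, which implies NOT NULL → not nullable.
- rate: DEFAULT only fills an omitted column; an explicit NULL is still allowed → nullable.
- hours: declared NOT NULL → not nullable.
- status: CHECK does not forbid NULL (a CHECK constraint passes when its expression is NULL) → nullable.
- notes: declared NOT NULL → not nullable.
- title: DEFAULT only fills an omitted column; an explicit NULL is still allowed → nullable.
- office_id: no NOT NULL constraint applies → nullable.
- phone: declared NOT NULL → not nullable.

level, bonus, rate, status, title, office_id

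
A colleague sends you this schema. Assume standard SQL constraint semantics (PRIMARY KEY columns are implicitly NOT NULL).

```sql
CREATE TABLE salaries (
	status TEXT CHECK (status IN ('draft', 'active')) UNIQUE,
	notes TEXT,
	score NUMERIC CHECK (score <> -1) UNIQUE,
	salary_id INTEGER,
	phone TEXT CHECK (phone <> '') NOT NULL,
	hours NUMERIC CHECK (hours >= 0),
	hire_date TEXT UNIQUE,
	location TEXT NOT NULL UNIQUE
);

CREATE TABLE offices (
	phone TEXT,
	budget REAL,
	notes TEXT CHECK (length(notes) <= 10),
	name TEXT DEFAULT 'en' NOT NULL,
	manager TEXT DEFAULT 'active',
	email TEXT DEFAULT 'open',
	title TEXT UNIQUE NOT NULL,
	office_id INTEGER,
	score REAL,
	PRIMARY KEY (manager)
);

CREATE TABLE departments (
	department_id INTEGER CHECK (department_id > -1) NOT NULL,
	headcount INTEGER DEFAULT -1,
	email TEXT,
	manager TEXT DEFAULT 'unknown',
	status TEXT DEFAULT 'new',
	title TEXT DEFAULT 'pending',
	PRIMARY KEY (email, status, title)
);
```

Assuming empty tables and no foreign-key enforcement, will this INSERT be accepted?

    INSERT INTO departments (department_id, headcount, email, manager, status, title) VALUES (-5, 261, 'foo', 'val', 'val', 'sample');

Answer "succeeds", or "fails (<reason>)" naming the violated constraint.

The value -5 for department_id violates CHECK (department_id > -1).

fails (CHECK on department_id)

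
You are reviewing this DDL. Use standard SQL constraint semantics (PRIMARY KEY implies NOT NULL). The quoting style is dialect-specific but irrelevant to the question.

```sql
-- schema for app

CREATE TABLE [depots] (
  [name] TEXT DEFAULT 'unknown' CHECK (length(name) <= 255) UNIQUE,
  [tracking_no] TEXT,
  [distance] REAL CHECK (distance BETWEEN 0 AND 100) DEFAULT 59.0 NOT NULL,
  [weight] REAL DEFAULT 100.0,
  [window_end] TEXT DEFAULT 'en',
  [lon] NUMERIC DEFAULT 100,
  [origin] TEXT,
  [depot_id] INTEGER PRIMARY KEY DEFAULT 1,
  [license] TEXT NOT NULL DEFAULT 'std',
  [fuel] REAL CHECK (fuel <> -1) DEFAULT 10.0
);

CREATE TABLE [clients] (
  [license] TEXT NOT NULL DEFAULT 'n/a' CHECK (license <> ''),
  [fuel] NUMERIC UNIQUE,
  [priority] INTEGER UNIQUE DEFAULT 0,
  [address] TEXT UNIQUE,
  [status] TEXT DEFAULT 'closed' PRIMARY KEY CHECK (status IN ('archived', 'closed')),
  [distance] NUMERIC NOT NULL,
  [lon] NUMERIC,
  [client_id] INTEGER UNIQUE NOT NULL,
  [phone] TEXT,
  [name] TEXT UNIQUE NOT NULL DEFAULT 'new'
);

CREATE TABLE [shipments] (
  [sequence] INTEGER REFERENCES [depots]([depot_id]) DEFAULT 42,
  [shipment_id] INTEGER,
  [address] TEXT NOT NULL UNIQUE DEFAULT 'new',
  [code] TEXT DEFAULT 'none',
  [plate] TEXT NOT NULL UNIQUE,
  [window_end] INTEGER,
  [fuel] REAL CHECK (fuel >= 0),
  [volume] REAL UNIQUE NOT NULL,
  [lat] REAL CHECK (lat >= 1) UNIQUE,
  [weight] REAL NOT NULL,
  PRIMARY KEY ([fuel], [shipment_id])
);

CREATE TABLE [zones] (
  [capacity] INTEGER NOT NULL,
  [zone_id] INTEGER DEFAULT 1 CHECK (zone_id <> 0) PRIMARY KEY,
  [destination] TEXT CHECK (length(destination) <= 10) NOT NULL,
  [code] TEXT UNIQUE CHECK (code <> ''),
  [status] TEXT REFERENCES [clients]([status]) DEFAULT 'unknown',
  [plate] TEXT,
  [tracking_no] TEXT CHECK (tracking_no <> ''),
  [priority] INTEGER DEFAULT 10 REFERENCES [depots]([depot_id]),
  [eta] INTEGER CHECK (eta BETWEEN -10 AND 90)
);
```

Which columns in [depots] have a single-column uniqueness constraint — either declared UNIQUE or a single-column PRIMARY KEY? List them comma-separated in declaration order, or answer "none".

- name: declared UNIQUE → unique.
- tracking_no: no UNIQUE or single-column PK constraint.
- distance: no UNIQUE or single-column PK constraint.
- weight: no UNIQUE or single-column PK constraint.
- window_end: no UNIQUE or single-column PK constraint.
- lon: no UNIQUE or single-column PK constraint.
- origin: no UNIQUE or single-column PK constraint.
- depot_id: single-column PRIMARY KEY → unique.
- license: no UNIQUE or single-column PK constraint.
- fuel: no UNIQUE or single-column PK constraint.

name, depot_id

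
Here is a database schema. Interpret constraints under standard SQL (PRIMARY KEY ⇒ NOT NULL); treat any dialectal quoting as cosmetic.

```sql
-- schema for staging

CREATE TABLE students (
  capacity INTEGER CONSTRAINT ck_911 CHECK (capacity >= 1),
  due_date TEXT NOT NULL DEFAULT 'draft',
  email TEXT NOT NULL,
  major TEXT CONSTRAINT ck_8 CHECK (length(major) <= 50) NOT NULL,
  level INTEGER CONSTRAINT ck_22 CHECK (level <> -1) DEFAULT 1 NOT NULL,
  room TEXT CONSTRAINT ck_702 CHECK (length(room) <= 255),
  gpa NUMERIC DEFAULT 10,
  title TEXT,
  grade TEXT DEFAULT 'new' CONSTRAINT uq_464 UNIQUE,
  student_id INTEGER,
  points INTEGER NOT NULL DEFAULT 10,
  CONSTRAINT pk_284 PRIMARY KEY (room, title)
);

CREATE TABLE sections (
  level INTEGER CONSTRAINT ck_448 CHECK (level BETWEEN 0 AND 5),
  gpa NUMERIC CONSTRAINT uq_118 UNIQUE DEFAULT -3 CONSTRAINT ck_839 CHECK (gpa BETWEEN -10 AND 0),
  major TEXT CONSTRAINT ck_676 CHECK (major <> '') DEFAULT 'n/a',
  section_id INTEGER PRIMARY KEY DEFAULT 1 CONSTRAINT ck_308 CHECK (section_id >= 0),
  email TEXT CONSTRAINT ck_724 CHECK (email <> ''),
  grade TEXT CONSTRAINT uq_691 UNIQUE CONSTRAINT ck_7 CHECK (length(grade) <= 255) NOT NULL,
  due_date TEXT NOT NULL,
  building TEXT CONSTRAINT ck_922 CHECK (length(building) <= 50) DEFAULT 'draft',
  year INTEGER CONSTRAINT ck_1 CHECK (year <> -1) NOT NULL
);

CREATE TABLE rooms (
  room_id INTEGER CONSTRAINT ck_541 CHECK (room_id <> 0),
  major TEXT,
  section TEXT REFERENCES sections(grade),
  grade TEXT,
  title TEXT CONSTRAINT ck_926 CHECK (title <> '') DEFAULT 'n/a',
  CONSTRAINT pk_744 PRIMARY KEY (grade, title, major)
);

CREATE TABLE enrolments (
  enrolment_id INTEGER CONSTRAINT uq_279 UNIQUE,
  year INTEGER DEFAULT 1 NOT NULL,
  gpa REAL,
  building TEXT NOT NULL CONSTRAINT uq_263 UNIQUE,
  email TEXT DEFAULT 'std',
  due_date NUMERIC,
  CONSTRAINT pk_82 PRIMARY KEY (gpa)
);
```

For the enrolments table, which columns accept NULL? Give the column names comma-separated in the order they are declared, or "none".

enrolment_id, email, due_date

- enrolment_id: UNIQUE does not imply NOT NULL → nullable.
- year: declared NOT NULL → not nullable.
- gpa: part of the PRIMARY KEY, which implies NOT NULL → not nullable.
- building: declared NOT NULL → not nullable.
- email: DEFAULT only fills an omitted column; an explicit NULL is still allowed → nullable.
- due_date: no NOT NULL constraint applies → nullable.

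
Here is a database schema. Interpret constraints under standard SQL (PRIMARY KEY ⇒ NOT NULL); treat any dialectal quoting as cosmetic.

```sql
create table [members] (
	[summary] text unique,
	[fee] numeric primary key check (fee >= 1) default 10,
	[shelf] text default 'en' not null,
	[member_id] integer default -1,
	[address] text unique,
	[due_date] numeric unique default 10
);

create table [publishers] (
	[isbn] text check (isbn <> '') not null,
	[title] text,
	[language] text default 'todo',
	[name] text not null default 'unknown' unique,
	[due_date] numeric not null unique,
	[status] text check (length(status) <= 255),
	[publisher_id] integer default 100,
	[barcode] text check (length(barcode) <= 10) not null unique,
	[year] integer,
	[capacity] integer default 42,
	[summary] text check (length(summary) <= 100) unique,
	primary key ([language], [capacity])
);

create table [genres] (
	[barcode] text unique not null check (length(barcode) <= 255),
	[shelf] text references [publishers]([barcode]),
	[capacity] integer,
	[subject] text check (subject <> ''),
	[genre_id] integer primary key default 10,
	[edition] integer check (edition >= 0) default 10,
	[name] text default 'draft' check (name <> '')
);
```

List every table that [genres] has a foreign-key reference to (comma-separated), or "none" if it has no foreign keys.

- shelf REFERENCES publishers(barcode).

publishers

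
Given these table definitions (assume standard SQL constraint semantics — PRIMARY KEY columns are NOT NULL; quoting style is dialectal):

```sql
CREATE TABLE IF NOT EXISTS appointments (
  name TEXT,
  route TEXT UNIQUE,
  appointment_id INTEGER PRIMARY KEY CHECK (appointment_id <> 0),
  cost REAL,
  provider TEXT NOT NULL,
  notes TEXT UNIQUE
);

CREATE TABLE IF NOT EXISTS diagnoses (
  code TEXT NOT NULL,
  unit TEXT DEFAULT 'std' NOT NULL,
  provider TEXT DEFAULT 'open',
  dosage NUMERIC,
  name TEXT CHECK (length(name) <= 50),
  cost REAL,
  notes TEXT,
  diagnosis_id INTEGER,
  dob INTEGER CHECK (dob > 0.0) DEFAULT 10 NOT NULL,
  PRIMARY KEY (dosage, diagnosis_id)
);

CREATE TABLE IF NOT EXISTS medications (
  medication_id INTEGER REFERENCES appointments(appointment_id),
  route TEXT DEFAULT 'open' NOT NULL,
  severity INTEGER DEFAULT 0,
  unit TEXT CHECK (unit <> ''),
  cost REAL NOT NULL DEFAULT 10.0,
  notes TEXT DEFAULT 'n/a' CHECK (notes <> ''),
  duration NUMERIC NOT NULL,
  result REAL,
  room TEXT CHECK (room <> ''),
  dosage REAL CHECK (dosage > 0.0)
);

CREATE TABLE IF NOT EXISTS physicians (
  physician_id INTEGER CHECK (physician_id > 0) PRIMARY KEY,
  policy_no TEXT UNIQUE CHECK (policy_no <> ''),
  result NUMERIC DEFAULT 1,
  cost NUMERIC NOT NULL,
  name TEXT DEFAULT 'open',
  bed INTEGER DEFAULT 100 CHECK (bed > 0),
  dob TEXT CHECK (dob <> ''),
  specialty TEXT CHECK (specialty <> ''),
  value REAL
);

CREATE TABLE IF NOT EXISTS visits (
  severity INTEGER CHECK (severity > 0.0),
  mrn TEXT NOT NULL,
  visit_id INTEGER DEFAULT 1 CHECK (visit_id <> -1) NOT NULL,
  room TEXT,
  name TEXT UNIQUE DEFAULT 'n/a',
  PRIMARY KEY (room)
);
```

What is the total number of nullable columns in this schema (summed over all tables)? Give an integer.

appointments: 4 nullable (name, route, cost, notes — PK (appointment_id) and explicit NOT NULL columns excluded).
diagnoses: 4 nullable (provider, name, cost, notes — PK (dosage, diagnosis_id) and explicit NOT NULL columns excluded).
medications: 7 nullable (medication_id, severity, unit, notes, result, room, dosage — PK none and explicit NOT NULL columns excluded).
physicians: 7 nullable (policy_no, result, name, bed, dob, specialty, value — PK (physician_id) and explicit NOT NULL columns excluded).
visits: 2 nullable (severity, name — PK (room) and explicit NOT NULL columns excluded).
Total: 4 + 4 + 7 + 7 + 2 = 24.

24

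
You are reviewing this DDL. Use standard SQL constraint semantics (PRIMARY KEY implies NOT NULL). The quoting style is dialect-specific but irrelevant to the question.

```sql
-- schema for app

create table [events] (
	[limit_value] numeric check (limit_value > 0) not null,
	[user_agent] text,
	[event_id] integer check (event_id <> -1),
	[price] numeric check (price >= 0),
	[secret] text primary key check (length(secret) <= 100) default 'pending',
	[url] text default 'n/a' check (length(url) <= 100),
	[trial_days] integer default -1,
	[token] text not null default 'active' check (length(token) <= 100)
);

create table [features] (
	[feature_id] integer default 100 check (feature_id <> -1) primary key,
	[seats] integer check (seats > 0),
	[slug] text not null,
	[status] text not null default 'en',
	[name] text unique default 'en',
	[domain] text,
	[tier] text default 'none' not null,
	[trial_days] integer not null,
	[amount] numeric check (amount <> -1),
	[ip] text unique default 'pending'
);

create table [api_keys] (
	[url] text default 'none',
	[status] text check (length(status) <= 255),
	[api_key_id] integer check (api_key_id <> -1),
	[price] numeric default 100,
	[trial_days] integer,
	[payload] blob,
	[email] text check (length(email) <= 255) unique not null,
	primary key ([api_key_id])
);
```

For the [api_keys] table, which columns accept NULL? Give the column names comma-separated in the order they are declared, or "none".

url, status, price, trial_days, payload

- url: DEFAULT only fills an omitted column; an explicit NULL is still allowed → nullable.
- status: CHECK does not forbid NULL (a CHECK constraint passes when its expression is NULL) → nullable.
- api_key_id: part of the PRIMARY KEY, which implies NOT NULL → not nullable.
- price: DEFAULT only fills an omitted column; an explicit NULL is still allowed → nullable.
- trial_days: no NOT NULL constraint applies → nullable.
- payload: no NOT NULL constraint applies → nullable.
- email: declared NOT NULL → not nullable.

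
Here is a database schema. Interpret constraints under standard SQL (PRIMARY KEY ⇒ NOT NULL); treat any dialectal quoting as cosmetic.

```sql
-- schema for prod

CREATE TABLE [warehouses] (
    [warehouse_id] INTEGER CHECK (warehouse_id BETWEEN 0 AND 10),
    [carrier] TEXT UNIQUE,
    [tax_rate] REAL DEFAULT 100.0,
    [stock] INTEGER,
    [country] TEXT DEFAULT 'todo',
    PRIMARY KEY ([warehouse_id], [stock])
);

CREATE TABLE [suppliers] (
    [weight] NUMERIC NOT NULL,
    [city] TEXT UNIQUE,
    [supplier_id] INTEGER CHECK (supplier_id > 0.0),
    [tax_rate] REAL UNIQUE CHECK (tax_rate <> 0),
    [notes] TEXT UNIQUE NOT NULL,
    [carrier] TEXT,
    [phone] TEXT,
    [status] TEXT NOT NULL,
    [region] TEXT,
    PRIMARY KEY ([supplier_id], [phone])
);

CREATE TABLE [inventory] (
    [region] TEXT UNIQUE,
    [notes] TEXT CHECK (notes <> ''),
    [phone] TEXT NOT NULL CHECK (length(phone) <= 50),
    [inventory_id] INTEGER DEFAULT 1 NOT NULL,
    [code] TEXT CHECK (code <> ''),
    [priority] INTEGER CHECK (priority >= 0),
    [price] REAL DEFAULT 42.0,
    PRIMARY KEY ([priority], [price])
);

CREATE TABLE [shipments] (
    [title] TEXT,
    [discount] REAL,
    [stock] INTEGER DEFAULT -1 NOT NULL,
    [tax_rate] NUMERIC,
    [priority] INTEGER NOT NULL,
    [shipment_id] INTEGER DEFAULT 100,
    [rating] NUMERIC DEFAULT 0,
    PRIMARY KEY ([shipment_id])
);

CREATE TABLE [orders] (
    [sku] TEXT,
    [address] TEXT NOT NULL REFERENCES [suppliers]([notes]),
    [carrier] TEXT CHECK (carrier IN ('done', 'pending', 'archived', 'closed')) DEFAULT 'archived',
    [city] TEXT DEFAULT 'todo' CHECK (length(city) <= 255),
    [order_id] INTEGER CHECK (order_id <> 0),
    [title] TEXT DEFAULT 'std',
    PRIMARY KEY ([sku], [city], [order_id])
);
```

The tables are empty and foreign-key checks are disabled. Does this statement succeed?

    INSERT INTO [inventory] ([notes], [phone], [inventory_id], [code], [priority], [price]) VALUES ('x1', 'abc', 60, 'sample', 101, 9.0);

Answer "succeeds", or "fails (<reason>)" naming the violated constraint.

succeeds

NOT NULL columns: inventory_id is supplied; phone is supplied; price is supplied; priority is supplied.
CHECK constraints: 'x1' satisfies (notes <> ''); 'abc' satisfies (length(phone) <= 50); 'sample' satisfies (code <> ''); 101 satisfies (priority >= 0).
No constraint is violated.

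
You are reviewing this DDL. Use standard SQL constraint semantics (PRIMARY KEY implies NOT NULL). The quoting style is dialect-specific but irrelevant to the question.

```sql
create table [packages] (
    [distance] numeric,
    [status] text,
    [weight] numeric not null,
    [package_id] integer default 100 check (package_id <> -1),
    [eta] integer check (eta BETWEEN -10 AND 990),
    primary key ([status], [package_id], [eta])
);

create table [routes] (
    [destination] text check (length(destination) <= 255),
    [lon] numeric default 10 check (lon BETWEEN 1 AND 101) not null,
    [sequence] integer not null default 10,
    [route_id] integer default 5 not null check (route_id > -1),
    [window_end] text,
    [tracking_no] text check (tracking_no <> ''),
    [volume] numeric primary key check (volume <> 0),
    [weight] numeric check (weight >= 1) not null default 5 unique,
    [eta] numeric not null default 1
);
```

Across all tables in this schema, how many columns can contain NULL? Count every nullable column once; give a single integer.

packages: 1 nullable (distance — PK (status, package_id, eta) and explicit NOT NULL columns excluded).
routes: 3 nullable (destination, window_end, tracking_no — PK (volume) and explicit NOT NULL columns excluded).
Total: 1 + 3 = 4.

4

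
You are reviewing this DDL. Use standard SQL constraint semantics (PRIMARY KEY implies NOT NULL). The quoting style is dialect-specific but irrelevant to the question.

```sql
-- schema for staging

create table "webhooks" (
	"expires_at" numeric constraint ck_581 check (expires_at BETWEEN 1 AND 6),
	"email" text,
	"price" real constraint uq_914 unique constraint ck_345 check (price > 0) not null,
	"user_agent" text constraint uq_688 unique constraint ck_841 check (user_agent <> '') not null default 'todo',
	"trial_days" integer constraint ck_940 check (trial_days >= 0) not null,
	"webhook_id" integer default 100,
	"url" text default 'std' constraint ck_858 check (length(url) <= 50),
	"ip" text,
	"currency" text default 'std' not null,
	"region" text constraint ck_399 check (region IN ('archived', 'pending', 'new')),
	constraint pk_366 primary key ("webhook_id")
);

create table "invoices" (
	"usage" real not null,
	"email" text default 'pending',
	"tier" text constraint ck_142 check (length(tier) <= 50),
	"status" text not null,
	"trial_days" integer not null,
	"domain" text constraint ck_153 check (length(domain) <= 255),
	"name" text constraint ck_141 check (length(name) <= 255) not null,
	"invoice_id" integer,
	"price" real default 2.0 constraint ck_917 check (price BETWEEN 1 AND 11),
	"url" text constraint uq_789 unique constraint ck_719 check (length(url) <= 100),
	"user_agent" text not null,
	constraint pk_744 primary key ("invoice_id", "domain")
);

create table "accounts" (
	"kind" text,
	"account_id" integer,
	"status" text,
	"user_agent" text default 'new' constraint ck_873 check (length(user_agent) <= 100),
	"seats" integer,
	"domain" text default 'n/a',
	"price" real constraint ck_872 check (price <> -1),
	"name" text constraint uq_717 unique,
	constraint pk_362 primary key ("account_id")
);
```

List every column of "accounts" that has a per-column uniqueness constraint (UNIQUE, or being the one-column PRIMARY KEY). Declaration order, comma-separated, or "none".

account_id, name

- kind: no UNIQUE or single-column PK constraint.
- account_id: single-column PRIMARY KEY → unique.
- status: no UNIQUE or single-column PK constraint.
- user_agent: no UNIQUE or single-column PK constraint.
- seats: no UNIQUE or single-column PK constraint.
- domain: no UNIQUE or single-column PK constraint.
- price: no UNIQUE or single-column PK constraint.
- name: declared UNIQUE → unique.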